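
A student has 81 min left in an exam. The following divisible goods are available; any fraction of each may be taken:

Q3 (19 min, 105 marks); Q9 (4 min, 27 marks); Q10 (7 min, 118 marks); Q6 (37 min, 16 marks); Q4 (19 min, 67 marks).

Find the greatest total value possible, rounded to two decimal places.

330.84

Take in order of value per unit:
- Q10 (118/7 per unit): all 7 → value 118, running total 118.00
- Q9 (27/4 per unit): all 4 → value 27, running total 145.00
- Q3 (105/19 per unit): all 19 → value 105, running total 250.00
- Q4 (67/19 per unit): all 19 → value 67, running total 317.00
- Q6 (16/37 per unit): 32 of 37 → value 32×16/37 = 13.8378, running total 330.84
Total 330.84.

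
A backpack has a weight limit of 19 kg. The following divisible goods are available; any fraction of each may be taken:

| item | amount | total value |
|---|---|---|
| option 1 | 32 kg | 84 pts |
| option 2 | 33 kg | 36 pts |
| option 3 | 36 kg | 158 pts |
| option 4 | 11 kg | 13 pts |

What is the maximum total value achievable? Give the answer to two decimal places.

83.39

Take in order of value per unit:
- option 3 (158/36 per unit): 19 of 36 → value 19×158/36 = 83.3889, running total 83.39
Total 83.39.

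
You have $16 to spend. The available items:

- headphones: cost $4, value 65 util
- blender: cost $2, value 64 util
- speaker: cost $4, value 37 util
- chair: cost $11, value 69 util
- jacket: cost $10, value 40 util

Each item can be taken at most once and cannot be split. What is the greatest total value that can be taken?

169 util

Check high-value combinations within $16:
- headphones+blender+jacket: cost 4+2+10=16, value 65+64+40=169
- headphones+blender+speaker: cost 4+2+4=10, value 65+64+37=166
- blender+speaker+jacket: cost 2+4+10=16, value 64+37+40=141
Best: 169 util.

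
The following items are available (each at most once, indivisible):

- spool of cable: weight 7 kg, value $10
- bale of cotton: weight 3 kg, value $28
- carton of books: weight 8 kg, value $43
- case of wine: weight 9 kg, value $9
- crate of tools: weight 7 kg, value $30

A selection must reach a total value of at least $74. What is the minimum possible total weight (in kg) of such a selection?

18

Subsets with value ≥ 74, sorted by total weight:
- bale of cotton+carton of books+crate of tools: weight 18, value 101
- spool of cable+bale of cotton+carton of books: weight 18, value 81
- bale of cotton+carton of books+case of wine: weight 20, value 80
- spool of cable+carton of books+crate of tools: weight 22, value 83
Minimum weight: 18 kg.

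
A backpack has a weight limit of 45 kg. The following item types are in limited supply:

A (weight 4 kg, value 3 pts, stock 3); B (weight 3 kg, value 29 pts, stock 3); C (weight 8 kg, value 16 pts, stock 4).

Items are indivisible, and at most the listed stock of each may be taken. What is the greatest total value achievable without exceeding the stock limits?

Best selections within weight 45 and stock limits:
- 1×A + 3×B + 4×C: weight 45, value 154
- 3×B + 4×C: weight 41, value 151
Best: 154 pts.

154 pts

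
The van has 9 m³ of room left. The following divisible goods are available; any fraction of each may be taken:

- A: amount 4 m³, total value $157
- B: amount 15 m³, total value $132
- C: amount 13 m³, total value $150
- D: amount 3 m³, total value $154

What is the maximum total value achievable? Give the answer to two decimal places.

334.08

Take in order of value per unit:
- D (154/3 per unit): all 3 → value 154, running total 154.00
- A (157/4 per unit): all 4 → value 157, running total 311.00
- C (150/13 per unit): 2 of 13 → value 2×150/13 = 23.0769, running total 334.08
Total 334.08.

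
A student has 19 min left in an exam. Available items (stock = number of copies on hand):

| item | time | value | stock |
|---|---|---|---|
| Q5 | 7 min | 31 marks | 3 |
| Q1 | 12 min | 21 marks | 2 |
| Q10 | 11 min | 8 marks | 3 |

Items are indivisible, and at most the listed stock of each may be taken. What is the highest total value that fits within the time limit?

Top feasible selections:
- 2×Q5: time 14, value 62
- 1×Q5 + 1×Q1: time 19, value 52
- 1×Q5 + 1×Q10: time 18, value 39
Best: 62 marks.

62 marks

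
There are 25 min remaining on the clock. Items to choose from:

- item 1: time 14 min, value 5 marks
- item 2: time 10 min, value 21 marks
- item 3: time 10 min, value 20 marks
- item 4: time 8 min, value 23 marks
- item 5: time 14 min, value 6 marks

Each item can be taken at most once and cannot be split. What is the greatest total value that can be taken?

Check high-value combinations within 25 min:
- item 2+item 4: time 10+8=18, value 21+23=44
- item 3+item 4: time 10+8=18, value 20+23=43
- item 2+item 3: time 10+10=20, value 21+20=41
- item 4+item 5: time 8+14=22, value 23+6=29
Best: 44 marks.

44 marks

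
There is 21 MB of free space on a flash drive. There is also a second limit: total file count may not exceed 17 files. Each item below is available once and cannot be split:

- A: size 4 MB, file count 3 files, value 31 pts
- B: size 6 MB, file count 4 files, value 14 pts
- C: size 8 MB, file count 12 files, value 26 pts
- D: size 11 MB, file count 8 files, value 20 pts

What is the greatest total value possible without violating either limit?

65 pts

Feasible sets respecting both limits:
- A+B+D: size 21, file count 15, value 65
- A+C: size 12, file count 15, value 57
- A+D: size 15, file count 11, value 51
- A+B: size 10, file count 7, value 45
Best: 65 pts.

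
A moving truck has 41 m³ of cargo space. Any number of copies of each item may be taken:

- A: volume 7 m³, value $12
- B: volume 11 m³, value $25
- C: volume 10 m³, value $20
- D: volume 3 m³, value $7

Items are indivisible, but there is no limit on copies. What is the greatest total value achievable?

$95

Best value-per-unit is D at 7/3; filling with it alone gives 13×7 = 91.
Optimal mix: 1×B + 10×D → volume 41, value 95.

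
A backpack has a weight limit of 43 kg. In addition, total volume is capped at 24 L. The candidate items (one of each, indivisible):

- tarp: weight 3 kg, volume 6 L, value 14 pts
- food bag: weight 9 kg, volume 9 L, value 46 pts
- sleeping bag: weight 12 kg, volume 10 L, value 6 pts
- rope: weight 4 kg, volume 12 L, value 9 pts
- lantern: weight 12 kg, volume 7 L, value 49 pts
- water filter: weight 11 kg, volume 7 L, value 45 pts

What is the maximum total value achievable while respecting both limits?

140 pts

Feasible sets respecting both limits:
- food bag+lantern+water filter: weight 32, volume 23, value 140
- tarp+food bag+lantern: weight 24, volume 22, value 109
- tarp+lantern+water filter: weight 26, volume 20, value 108
Best: 140 pts.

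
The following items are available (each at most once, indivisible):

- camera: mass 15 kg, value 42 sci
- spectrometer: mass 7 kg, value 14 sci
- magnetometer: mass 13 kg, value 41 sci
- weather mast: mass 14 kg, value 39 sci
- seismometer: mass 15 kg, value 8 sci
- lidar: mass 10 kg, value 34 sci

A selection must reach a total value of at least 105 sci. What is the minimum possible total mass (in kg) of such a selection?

Subsets with value ≥ 105, sorted by total mass:
- magnetometer+weather mast+lidar: mass 37, value 114
- camera+magnetometer+lidar: mass 38, value 117
Minimum mass: 37 kg.

37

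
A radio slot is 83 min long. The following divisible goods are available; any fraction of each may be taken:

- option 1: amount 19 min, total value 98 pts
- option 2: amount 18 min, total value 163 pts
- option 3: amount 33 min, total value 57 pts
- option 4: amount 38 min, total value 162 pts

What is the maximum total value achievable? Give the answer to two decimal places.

Take in order of value per unit:
- option 2 (163/18 per unit): all 18 → value 163, running total 163.00
- option 1 (98/19 per unit): all 19 → value 98, running total 261.00
- option 4 (162/38 per unit): all 38 → value 162, running total 423.00
- option 3 (57/33 per unit): 8 of 33 → value 8×57/33 = 13.8182, running total 436.82
Total 436.82.

436.82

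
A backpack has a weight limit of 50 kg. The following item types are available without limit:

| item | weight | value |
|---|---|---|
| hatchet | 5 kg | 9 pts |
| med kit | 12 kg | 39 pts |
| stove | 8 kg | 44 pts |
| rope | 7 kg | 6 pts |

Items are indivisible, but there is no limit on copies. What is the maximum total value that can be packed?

264 pts

Best value-per-unit is stove at 44/8, and filling with it alone uses weight 6×8=48. No mix of the others beats 6×44 = 264.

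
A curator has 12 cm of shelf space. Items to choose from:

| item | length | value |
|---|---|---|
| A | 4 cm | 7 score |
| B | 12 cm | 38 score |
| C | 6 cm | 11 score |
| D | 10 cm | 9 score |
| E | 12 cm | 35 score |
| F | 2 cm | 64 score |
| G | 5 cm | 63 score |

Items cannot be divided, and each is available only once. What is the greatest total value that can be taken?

Check high-value combinations within 12 cm:
- A+F+G: length 4+2+5=11, value 7+64+63=134
- F+G: length 2+5=7, value 64+63=127
- A+C+F: length 4+6+2=12, value 7+11+64=82
- C+F: length 6+2=8, value 11+64=75
Best: 134 score.

134 score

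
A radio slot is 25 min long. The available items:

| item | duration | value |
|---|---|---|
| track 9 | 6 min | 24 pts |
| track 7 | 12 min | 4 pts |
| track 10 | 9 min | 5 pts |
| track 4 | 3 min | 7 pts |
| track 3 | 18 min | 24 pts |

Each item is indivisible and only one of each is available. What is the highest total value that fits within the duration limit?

This is a 0/1 knapsack; check combinations near the capacity.
- track 9+track 3: duration 6+18=24, value 24+24=48
- track 9+track 10+track 4: duration 6+9+3=18, value 24+5+7=36
- track 9+track 7+track 4: duration 6+12+3=21, value 24+4+7=35
- track 9+track 4: duration 6+3=9, value 24+7=31
- track 4+track 3: duration 3+18=21, value 7+24=31
Best: 48 pts.

48 pts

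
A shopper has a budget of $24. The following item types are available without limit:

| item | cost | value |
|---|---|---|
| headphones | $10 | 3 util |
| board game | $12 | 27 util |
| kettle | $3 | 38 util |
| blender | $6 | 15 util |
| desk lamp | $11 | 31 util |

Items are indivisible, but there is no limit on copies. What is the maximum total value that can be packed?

Best value-per-unit is kettle at 38/3, and filling with it alone uses cost 8×3=24. No mix of the others beats 8×38 = 304.

304 util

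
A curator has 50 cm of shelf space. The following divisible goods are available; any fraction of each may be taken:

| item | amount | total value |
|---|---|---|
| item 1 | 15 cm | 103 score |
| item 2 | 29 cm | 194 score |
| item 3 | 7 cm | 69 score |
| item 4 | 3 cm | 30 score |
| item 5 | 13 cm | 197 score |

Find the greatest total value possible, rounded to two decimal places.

Take in order of value per unit:
- item 5 (197/13 per unit): all 13 → value 197, running total 197.00
- item 4 (30/3 per unit): all 3 → value 30, running total 227.00
- item 3 (69/7 per unit): all 7 → value 69, running total 296.00
- item 1 (103/15 per unit): all 15 → value 103, running total 399.00
- item 2 (194/29 per unit): 12 of 29 → value 12×194/29 = 80.2759, running total 479.28
Total 479.28.

479.28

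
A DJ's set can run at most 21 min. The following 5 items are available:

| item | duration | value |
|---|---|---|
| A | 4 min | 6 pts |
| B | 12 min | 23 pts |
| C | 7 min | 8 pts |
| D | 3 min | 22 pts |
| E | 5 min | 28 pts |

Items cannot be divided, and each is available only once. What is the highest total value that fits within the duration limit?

73 pts

Check high-value combinations within 21 min:
- B+D+E: duration 12+3+5=20, value 23+22+28=73
- A+C+D+E: duration 4+7+3+5=19, value 6+8+22+28=64
- C+D+E: duration 7+3+5=15, value 8+22+28=58
- A+B+E: duration 4+12+5=21, value 6+23+28=57
- A+D+E: duration 4+3+5=12, value 6+22+28=56
Best: 73 pts.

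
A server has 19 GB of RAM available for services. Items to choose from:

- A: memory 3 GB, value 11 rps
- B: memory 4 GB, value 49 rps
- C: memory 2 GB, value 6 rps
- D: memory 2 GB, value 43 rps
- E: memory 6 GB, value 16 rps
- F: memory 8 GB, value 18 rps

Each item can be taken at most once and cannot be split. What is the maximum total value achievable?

127 rps

This is a 0/1 knapsack; check combinations near the capacity.
- A+B+C+D+F: memory 3+4+2+2+8=19, value 11+49+6+43+18=127
- A+B+C+D+E: memory 3+4+2+2+6=17, value 11+49+6+43+16=125
- A+B+D+F: memory 3+4+2+8=17, value 11+49+43+18=121
- A+B+D+E: memory 3+4+2+6=15, value 11+49+43+16=119
- B+C+D+F: memory 4+2+2+8=16, value 49+6+43+18=116
Best: 127 rps.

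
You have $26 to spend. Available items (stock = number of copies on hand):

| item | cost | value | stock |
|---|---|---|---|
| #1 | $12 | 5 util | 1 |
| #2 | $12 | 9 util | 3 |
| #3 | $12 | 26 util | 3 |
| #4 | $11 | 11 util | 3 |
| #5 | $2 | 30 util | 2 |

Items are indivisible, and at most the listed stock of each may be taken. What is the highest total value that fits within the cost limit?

86 util

Best selections within cost 26 and stock limits:
- 1×#3 + 2×#5: cost 16, value 86
- 2×#4 + 2×#5: cost 26, value 82
- 2×#3 + 1×#5: cost 26, value 82
- 1×#4 + 2×#5: cost 15, value 71
Best: 86 util.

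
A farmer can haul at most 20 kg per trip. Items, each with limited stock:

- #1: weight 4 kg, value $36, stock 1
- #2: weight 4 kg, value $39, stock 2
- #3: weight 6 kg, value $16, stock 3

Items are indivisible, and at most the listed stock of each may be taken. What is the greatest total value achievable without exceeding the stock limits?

Best selections within weight 20 and stock limits:
- 1×#1 + 2×#2 + 1×#3: weight 18, value 130
- 1×#1 + 2×#2: weight 12, value 114
- 2×#2 + 2×#3: weight 20, value 110
- 1×#1 + 1×#2 + 2×#3: weight 20, value 107
Best: $130.

$130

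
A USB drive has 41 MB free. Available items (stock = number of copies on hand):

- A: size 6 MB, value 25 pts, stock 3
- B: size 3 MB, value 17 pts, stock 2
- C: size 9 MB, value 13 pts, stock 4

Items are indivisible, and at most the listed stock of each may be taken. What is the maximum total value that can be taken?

122 pts

Best selections within size 41 and stock limits:
- 3×A + 2×B + 1×C: size 33, value 122
- 3×A + 1×B + 2×C: size 39, value 118
- 2×A + 2×B + 2×C: size 36, value 110
- 3×A + 2×B: size 24, value 109
Best: 122 pts.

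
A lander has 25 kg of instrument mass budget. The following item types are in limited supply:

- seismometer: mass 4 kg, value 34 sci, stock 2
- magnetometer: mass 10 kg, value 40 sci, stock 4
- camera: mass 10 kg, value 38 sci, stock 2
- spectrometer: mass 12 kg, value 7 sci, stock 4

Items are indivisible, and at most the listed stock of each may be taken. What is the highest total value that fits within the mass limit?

114 sci

Best selections within mass 25 and stock limits:
- 1×seismometer + 2×magnetometer: mass 24, value 114
- 1×seismometer + 1×magnetometer + 1×camera: mass 24, value 112
Best: 114 sci.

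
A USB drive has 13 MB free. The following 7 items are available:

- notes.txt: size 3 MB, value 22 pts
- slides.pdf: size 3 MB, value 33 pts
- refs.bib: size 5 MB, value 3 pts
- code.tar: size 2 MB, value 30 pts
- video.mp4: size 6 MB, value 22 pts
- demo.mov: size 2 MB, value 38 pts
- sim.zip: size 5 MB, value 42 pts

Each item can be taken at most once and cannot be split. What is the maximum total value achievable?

143 pts

Check high-value combinations within 13 MB:
- slides.pdf+code.tar+demo.mov+sim.zip: size 3+2+2+5=12, value 33+30+38+42=143
- notes.txt+slides.pdf+demo.mov+sim.zip: size 3+3+2+5=13, value 22+33+38+42=135
- notes.txt+code.tar+demo.mov+sim.zip: size 3+2+2+5=12, value 22+30+38+42=132
- notes.txt+slides.pdf+code.tar+sim.zip: size 3+3+2+5=13, value 22+33+30+42=127
- notes.txt+slides.pdf+code.tar+demo.mov: size 3+3+2+2=10, value 22+33+30+38=123
Best: 143 pts.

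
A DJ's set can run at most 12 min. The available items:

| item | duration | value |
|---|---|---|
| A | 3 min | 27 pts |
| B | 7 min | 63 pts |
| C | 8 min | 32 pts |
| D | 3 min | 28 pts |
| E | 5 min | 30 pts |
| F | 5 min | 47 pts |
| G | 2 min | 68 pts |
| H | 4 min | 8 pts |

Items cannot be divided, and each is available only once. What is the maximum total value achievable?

Check high-value combinations within 12 min:
- B+D+G: duration 7+3+2=12, value 63+28+68=159
- A+B+G: duration 3+7+2=12, value 27+63+68=158
- E+F+G: duration 5+5+2=12, value 30+47+68=145
- D+F+G: duration 3+5+2=10, value 28+47+68=143
- A+F+G: duration 3+5+2=10, value 27+47+68=142
Best: 159 pts.

159 pts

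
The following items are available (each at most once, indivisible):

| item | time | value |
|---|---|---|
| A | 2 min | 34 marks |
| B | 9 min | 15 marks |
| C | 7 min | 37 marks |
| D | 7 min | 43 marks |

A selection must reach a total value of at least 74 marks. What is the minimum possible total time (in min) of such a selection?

9

Subsets with value ≥ 74, sorted by total time:
- A+D: time 9, value 77
- C+D: time 14, value 80
- A+C+D: time 16, value 114
Minimum time: 9 min.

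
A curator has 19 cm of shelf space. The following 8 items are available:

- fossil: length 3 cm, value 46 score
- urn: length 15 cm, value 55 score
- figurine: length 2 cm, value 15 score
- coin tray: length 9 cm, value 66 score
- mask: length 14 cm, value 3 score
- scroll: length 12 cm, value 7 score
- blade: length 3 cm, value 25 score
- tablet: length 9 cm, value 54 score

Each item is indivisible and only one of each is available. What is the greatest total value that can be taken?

Check high-value combinations within 19 cm:
- fossil+figurine+coin tray+blade: length 3+2+9+3=17, value 46+15+66+25=152
- fossil+figurine+blade+tablet: length 3+2+3+9=17, value 46+15+25+54=140
- fossil+coin tray+blade: length 3+9+3=15, value 46+66+25=137
- fossil+figurine+coin tray: length 3+2+9=14, value 46+15+66=127
Best: 152 score.

152 score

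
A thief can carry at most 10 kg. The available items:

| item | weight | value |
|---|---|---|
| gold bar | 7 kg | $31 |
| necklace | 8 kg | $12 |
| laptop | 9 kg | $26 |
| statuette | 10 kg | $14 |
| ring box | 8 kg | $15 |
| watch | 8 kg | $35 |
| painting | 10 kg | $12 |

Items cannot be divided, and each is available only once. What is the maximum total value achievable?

Check high-value combinations within 10 kg:
- watch: weight 8, value 35
- gold bar: weight 7, value 31
- laptop: weight 9, value 26
- ring box: weight 8, value 15
- statuette: weight 10, value 14
Best: $35.

$35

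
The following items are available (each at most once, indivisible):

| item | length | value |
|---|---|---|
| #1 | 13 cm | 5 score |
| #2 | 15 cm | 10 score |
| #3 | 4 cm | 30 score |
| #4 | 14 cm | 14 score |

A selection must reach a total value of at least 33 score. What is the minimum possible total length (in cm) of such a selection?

17

Subsets with value ≥ 33, sorted by total length:
- #1+#3: length 17, value 35
- #3+#4: length 18, value 44
- #2+#3: length 19, value 40
Minimum length: 17 cm.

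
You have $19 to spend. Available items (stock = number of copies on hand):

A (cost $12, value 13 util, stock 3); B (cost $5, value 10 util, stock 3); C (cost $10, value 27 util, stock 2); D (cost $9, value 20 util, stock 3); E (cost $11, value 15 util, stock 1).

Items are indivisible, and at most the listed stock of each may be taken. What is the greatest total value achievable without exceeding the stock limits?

47 util

Best selections within cost 19 and stock limits:
- 1×C + 1×D: cost 19, value 47
- 2×D: cost 18, value 40
- 2×B + 1×D: cost 19, value 40
- 1×B + 1×C: cost 15, value 37
Best: 47 util.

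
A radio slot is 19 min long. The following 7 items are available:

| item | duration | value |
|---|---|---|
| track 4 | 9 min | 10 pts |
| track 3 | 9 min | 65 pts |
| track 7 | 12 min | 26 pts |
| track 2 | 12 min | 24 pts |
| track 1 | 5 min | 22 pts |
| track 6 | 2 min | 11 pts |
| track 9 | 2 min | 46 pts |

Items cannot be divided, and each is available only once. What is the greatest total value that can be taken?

This is a 0/1 knapsack; check combinations near the capacity.
- track 3+track 1+track 6+track 9: duration 9+5+2+2=18, value 65+22+11+46=144
- track 3+track 1+track 9: duration 9+5+2=16, value 65+22+46=133
- track 3+track 6+track 9: duration 9+2+2=13, value 65+11+46=122
- track 3+track 9: duration 9+2=11, value 65+46=111
Best: 144 pts.

144 pts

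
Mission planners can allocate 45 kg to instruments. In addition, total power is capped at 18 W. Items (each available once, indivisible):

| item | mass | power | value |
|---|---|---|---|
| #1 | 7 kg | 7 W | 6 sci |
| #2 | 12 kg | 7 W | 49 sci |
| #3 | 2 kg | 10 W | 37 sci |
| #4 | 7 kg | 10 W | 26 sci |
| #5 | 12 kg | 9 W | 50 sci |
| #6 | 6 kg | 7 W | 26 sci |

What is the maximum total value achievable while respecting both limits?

Feasible sets respecting both limits:
- #2+#5: mass 24, power 16, value 99
- #2+#3: mass 14, power 17, value 86
- #5+#6: mass 18, power 16, value 76
- #2+#4: mass 19, power 17, value 75
Best: 99 sci.

99 sci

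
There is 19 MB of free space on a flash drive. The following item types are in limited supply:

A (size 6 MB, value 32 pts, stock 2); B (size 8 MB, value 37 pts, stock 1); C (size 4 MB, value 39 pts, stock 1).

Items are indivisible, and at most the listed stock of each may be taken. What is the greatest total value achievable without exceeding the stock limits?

Best selections within size 19 and stock limits:
- 1×A + 1×B + 1×C: size 18, value 108
- 2×A + 1×C: size 16, value 103
Best: 108 pts.

108 pts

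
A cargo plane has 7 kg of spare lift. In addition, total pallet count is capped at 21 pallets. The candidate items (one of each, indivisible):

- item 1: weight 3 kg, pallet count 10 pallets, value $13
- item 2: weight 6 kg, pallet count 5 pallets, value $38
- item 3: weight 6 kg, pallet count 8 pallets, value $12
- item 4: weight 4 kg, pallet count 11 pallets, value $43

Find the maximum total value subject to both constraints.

$56

Feasible sets respecting both limits:
- item 1+item 4: weight 7, pallet count 21, value 56
- item 4: weight 4, pallet count 11, value 43
- item 2: weight 6, pallet count 5, value 38
- item 1: weight 3, pallet count 10, value 13
Best: $56.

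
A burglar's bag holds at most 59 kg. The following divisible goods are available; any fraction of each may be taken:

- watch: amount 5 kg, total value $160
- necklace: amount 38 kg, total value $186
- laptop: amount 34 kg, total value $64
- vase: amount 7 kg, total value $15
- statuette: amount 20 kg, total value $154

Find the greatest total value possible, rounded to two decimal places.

480.42

Take in order of value per unit:
- watch (160/5 per unit): all 5 → value 160, running total 160.00
- statuette (154/20 per unit): all 20 → value 154, running total 314.00
- necklace (186/38 per unit): 34 of 38 → value 34×186/38 = 166.4211, running total 480.42
Total 480.42.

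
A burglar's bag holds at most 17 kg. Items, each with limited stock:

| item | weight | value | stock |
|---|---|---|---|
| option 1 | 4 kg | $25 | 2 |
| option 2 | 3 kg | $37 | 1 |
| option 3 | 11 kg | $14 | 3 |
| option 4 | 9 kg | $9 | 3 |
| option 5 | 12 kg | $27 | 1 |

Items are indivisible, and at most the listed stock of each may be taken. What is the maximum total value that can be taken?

Best selections within weight 17 and stock limits:
- 2×option 1 + 1×option 2: weight 11, value 87
- 1×option 1 + 1×option 2 + 1×option 4: weight 16, value 71
Best: $87.

$87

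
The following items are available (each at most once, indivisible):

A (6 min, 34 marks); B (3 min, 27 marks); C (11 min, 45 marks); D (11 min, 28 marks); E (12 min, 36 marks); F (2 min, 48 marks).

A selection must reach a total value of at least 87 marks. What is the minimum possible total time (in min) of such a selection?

11

Subsets with value ≥ 87, sorted by total time:
- A+B+F: time 11, value 109
- C+F: time 13, value 93
- B+C+F: time 16, value 120
- B+D+F: time 16, value 103
Minimum time: 11 min.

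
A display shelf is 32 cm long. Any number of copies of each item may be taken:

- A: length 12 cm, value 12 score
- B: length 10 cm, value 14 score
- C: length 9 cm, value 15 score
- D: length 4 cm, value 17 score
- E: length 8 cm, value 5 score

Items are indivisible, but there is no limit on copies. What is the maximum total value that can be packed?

Best value-per-unit is D at 17/4, and filling with it alone uses length 8×4=32. No mix of the others beats 8×17 = 136.

136 score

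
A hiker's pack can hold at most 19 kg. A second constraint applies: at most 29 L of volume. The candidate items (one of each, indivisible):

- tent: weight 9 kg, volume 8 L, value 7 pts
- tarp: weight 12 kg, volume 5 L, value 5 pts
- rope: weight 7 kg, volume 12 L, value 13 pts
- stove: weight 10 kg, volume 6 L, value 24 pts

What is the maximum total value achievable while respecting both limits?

Feasible sets respecting both limits:
- rope+stove: weight 17, volume 18, value 37
- tent+stove: weight 19, volume 14, value 31
- stove: weight 10, volume 6, value 24
Best: 37 pts.

37 pts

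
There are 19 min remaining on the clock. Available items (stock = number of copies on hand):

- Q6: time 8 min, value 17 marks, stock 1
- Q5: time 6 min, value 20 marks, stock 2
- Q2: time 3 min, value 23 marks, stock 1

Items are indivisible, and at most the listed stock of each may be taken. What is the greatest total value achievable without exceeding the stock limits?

63 marks

Top feasible selections:
- 2×Q5 + 1×Q2: time 15, value 63
- 1×Q6 + 1×Q5 + 1×Q2: time 17, value 60
- 1×Q5 + 1×Q2: time 9, value 43
- 1×Q6 + 1×Q2: time 11, value 40
Best: 63 marks.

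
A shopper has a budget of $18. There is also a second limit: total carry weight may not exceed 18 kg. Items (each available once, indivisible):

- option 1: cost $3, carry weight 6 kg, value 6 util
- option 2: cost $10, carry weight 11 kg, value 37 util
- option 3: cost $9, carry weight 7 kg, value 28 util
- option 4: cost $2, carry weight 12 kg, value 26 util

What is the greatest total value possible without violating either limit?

43 util

Feasible sets respecting both limits:
- option 1+option 2: cost 13, carry weight 17, value 43
- option 2: cost 10, carry weight 11, value 37
- option 1+option 3: cost 12, carry weight 13, value 34
Best: 43 util.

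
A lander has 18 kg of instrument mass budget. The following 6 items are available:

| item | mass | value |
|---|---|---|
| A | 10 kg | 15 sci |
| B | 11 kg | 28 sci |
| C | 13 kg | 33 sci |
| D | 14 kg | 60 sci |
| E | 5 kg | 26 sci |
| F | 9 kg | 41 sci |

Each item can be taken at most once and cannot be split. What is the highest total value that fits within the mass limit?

Check high-value combinations within 18 kg:
- E+F: mass 5+9=14, value 26+41=67
- D: mass 14, value 60
- C+E: mass 13+5=18, value 33+26=59
- B+E: mass 11+5=16, value 28+26=54
Best: 67 sci.

67 sci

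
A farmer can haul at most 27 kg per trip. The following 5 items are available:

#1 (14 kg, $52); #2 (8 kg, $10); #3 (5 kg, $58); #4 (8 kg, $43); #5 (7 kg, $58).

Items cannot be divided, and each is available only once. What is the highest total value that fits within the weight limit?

$168

This is a 0/1 knapsack; check combinations near the capacity.
- #1+#3+#5: weight 14+5+7=26, value 52+58+58=168
- #3+#4+#5: weight 5+8+7=20, value 58+43+58=159
- #1+#3+#4: weight 14+5+8=27, value 52+58+43=153
- #2+#3+#5: weight 8+5+7=20, value 10+58+58=126
- #1+#2+#3: weight 14+8+5=27, value 52+10+58=120
Best: $168.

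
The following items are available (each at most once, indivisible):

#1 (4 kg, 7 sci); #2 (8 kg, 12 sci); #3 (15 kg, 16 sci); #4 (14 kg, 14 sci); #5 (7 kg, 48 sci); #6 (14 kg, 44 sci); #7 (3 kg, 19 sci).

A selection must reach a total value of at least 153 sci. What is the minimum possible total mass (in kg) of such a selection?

Subsets with value ≥ 153, sorted by total mass:
- #2+#3+#4+#5+#6+#7: mass 61, value 153
- #1+#2+#3+#4+#5+#6+#7: mass 65, value 160
Minimum mass: 61 kg.

61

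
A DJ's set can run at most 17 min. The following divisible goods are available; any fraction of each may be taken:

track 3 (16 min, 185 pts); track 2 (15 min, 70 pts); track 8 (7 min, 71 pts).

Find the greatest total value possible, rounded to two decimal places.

195.14

Take in order of value per unit:
- track 3 (185/16 per unit): all 16 → value 185, running total 185.00
- track 8 (71/7 per unit): 1 of 7 → value 1×71/7 = 10.1429, running total 195.14
Total 195.14.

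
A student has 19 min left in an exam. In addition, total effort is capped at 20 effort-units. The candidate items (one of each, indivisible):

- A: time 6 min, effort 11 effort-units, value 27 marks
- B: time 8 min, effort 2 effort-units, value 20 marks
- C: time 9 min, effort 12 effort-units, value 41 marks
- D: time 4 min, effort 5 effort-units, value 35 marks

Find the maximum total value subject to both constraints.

82 marks

Feasible sets respecting both limits:
- A+B+D: time 18, effort 18, value 82
- C+D: time 13, effort 17, value 76
- A+D: time 10, effort 16, value 62
- B+C: time 17, effort 14, value 61
Best: 82 marks.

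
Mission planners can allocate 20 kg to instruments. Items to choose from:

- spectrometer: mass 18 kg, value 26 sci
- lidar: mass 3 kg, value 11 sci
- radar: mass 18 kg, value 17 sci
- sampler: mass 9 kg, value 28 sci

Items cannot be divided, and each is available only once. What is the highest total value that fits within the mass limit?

39 sci

Check high-value combinations within 20 kg:
- lidar+sampler: mass 3+9=12, value 11+28=39
- sampler: mass 9, value 28
- spectrometer: mass 18, value 26
Best: 39 sci.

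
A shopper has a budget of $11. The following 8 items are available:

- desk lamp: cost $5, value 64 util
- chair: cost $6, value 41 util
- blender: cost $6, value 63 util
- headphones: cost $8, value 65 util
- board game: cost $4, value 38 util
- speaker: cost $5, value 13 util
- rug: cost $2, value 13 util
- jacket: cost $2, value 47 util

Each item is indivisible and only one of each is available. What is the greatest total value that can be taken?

149 util

Check high-value combinations within $11:
- desk lamp+board game+jacket: cost 5+4+2=11, value 64+38+47=149
- desk lamp+blender: cost 5+6=11, value 64+63=127
- desk lamp+rug+jacket: cost 5+2+2=9, value 64+13+47=124
- blender+rug+jacket: cost 6+2+2=10, value 63+13+47=123
- desk lamp+board game+rug: cost 5+4+2=11, value 64+38+13=115
Best: 149 util.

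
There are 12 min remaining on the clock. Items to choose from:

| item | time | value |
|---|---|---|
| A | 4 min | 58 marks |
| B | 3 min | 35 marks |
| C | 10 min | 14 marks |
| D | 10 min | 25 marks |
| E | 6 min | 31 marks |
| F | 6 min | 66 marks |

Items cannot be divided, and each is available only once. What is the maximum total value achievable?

This is a 0/1 knapsack; check combinations near the capacity.
- A+F: time 4+6=10, value 58+66=124
- B+F: time 3+6=9, value 35+66=101
- E+F: time 6+6=12, value 31+66=97
- A+B: time 4+3=7, value 58+35=93
Best: 124 marks.

124 marks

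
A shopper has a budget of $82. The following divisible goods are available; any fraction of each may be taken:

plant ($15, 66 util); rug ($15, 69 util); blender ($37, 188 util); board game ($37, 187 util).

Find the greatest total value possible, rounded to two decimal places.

Take in order of value per unit:
- blender (188/37 per unit): all 37 → value 188, running total 188.00
- board game (187/37 per unit): all 37 → value 187, running total 375.00
- rug (69/15 per unit): 8 of 15 → value 8×69/15 = 36.8000, running total 411.80
Total 411.80.

411.80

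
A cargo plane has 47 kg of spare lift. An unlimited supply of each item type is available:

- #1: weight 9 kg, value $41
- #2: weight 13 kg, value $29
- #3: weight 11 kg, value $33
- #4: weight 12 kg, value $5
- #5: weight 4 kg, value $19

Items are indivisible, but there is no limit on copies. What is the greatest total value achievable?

Best value-per-unit is #5 at 19/4; filling with it alone gives 11×19 = 209.
Optimal mix: 3×#1 + 5×#5 → weight 47, value 218.

$218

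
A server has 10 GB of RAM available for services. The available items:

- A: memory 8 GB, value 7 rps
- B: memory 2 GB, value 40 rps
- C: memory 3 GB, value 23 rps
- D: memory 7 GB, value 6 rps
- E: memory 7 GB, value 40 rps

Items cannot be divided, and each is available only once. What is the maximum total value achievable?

This is a 0/1 knapsack; check combinations near the capacity.
- B+E: memory 2+7=9, value 40+40=80
- B+C: memory 2+3=5, value 40+23=63
- C+E: memory 3+7=10, value 23+40=63
- A+B: memory 8+2=10, value 7+40=47
- B+D: memory 2+7=9, value 40+6=46
Best: 80 rps.

80 rps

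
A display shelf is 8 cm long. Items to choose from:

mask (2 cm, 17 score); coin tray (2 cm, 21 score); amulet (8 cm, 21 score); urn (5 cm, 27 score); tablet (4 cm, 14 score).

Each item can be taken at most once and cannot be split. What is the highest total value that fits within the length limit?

Check high-value combinations within 8 cm:
- mask+coin tray+tablet: length 2+2+4=8, value 17+21+14=52
- coin tray+urn: length 2+5=7, value 21+27=48
- mask+urn: length 2+5=7, value 17+27=44
Best: 52 score.

52 score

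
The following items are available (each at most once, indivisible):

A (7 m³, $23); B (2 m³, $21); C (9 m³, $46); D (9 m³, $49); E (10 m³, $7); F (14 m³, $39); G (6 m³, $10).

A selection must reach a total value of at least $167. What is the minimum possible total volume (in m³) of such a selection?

Subsets with value ≥ 167, sorted by total volume:
- A+B+C+D+F: volume 41, value 178
- A+C+D+F+G: volume 45, value 167
- A+B+C+D+F+G: volume 47, value 188
- B+C+D+E+F+G: volume 50, value 172
Minimum volume: 41 m³.

41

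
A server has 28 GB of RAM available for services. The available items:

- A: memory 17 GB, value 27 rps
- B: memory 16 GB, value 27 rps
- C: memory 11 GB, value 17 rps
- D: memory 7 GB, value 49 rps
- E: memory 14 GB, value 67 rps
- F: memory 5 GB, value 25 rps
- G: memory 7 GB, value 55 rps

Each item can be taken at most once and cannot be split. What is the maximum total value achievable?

Check high-value combinations within 28 GB:
- D+E+G: memory 7+14+7=28, value 49+67+55=171
- E+F+G: memory 14+5+7=26, value 67+25+55=147
- D+E+F: memory 7+14+5=26, value 49+67+25=141
- D+F+G: memory 7+5+7=19, value 49+25+55=129
Best: 171 rps.

171 rps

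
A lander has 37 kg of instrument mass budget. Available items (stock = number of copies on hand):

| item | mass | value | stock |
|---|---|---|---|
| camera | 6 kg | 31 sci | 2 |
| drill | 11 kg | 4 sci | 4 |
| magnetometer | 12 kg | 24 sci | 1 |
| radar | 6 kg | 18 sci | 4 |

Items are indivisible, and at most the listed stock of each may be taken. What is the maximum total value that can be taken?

Top feasible selections:
- 2×camera + 4×radar: mass 36, value 134
- 2×camera + 1×magnetometer + 2×radar: mass 36, value 122
- 2×camera + 3×radar: mass 30, value 116
- 1×camera + 1×magnetometer + 3×radar: mass 36, value 109
Best: 134 sci.

134 sci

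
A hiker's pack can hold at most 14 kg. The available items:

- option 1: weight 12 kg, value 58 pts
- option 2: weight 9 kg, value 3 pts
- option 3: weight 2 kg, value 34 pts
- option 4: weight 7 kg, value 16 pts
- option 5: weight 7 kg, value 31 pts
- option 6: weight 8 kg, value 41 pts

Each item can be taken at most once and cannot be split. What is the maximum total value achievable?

Check high-value combinations within 14 kg:
- option 1+option 3: weight 12+2=14, value 58+34=92
- option 3+option 6: weight 2+8=10, value 34+41=75
- option 3+option 5: weight 2+7=9, value 34+31=65
Best: 92 pts.

92 pts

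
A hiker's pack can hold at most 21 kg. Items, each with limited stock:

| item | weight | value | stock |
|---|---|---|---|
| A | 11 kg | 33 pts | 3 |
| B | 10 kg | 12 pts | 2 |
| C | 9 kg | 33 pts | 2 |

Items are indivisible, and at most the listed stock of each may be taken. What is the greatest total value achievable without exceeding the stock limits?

66 pts

Top feasible selections:
- 2×C: weight 18, value 66
- 1×A + 1×C: weight 20, value 66
Best: 66 pts.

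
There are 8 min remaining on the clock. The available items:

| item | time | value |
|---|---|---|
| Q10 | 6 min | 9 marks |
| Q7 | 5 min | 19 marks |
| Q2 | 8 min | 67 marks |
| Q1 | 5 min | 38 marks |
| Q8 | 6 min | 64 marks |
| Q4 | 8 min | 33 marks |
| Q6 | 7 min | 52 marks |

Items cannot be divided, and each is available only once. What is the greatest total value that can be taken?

This is a 0/1 knapsack; check combinations near the capacity.
- Q2: time 8, value 67
- Q8: time 6, value 64
- Q6: time 7, value 52
- Q1: time 5, value 38
Best: 67 marks.

67 marks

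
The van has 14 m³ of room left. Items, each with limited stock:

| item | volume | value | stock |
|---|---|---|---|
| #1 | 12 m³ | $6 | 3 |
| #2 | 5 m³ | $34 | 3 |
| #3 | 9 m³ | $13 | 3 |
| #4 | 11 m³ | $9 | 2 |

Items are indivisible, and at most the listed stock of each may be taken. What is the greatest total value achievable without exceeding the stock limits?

$68

Top feasible selections:
- 2×#2: volume 10, value 68
- 1×#2 + 1×#3: volume 14, value 47
- 1×#2: volume 5, value 34
Best: $68.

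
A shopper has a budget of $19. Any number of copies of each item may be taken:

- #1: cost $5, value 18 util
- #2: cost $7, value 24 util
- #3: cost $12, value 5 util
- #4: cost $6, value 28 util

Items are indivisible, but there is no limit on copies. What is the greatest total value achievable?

Best value-per-unit is #4 at 28/6, and filling with it alone uses cost 3×6=18. No mix of the others beats 3×28 = 84.

84 util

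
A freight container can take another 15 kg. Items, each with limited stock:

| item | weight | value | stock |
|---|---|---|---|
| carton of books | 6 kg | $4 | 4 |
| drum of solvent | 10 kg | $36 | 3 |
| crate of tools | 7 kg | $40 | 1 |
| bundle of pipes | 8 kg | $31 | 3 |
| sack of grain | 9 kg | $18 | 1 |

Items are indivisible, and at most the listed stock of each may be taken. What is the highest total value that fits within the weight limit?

Top feasible selections:
- 1×crate of tools + 1×bundle of pipes: weight 15, value 71
- 1×carton of books + 1×crate of tools: weight 13, value 44
- 1×crate of tools: weight 7, value 40
- 1×drum of solvent: weight 10, value 36
Best: $71.

$71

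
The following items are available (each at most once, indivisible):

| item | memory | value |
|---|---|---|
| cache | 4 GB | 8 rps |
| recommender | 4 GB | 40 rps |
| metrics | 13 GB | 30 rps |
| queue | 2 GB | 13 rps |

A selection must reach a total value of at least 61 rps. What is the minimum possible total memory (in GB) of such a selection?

Subsets with value ≥ 61, sorted by total memory:
- cache+recommender+queue: memory 10, value 61
- recommender+metrics: memory 17, value 70
- recommender+metrics+queue: memory 19, value 83
Minimum memory: 10 GB.

10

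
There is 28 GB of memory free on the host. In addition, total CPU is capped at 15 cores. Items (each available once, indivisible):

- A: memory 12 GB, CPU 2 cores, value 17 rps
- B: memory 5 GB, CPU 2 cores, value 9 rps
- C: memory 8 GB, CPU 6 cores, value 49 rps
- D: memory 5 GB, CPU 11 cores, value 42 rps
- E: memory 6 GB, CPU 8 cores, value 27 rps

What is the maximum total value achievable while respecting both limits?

76 rps

Feasible sets respecting both limits:
- C+E: memory 14, CPU 14, value 76
- A+B+C: memory 25, CPU 10, value 75
- A+B+D: memory 22, CPU 15, value 68
- A+C: memory 20, CPU 8, value 66
Best: 76 rps.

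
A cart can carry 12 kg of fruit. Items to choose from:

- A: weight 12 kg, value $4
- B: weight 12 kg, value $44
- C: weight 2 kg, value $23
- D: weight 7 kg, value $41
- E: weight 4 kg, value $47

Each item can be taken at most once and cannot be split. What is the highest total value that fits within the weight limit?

$88

Check high-value combinations within 12 kg:
- D+E: weight 7+4=11, value 41+47=88
- C+E: weight 2+4=6, value 23+47=70
- C+D: weight 2+7=9, value 23+41=64
- E: weight 4, value 47
Best: $88.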